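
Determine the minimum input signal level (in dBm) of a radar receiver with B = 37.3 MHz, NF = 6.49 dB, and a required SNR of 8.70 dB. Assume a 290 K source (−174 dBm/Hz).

−83.1 dBm

Sensitivity = −174 + 10 log₁₀(B) + NF + SNR_min
= −174 + 75.72 + 6.49 + 8.70
= −83.09 dBm → −83.1 dBm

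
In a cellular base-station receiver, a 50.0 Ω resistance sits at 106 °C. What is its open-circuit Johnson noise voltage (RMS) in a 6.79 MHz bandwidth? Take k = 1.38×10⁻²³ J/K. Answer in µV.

T = 106 °C + 273.15 = 379.15 K
V_n = √(4kTRB)
4kTRB = 4 × 1.38×10⁻²³ × 379.15 × 5.00×10¹ × 6.79×10⁶ = 7.11×10⁻¹² V²
V_n = √(7.11×10⁻¹²) = 2.67×10⁻⁶ V = 2.67 µV

2.67 µV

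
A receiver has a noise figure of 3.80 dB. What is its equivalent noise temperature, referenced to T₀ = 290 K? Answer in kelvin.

406 K

F = 10^(3.80/10) = 2.39883
T_e = (F − 1)·T₀ = (2.39883 − 1) × 290 = 406 K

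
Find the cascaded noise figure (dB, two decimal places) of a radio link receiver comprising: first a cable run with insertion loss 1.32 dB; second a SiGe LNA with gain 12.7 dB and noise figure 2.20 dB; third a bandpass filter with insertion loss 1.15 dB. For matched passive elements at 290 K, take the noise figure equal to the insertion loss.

3.56 dB

Convert to linear (a loss of L dB is a gain of −L dB): F_i = 10^(NF_i/10), G_i = 10^(G_i,dB/10)
  Stage 1: F_1 = 10^(1.32/10) = 1.355, G_1 = 10^(−1.32/10) = 0.7379
  Stage 2: F_2 = 10^(2.20/10) = 1.660, G_2 = 10^(12.7/10) = 18.62
  Stage 3: F_3 = 10^(1.15/10) = 1.303, G_3 = 10^(−1.15/10) = 0.7674
Friis cascade:
  F = 1.355 + (1.660 − 1)/0.7379 + (1.303 − 1)/13.74 = 2.271
NF = 10 log₁₀(2.271) = 3.56 dB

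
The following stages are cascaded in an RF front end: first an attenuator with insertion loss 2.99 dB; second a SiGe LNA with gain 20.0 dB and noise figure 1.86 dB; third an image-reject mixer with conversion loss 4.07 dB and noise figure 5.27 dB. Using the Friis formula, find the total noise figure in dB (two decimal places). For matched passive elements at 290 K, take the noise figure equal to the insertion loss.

Convert to linear (a loss of L dB is a gain of −L dB): F_i = 10^(NF_i/10), G_i = 10^(G_i,dB/10)
  Stage 1: F_1 = 10^(2.99/10) = 1.991, G_1 = 10^(−2.99/10) = 0.5023
  Stage 2: F_2 = 10^(1.86/10) = 1.535, G_2 = 10^(20.0/10) = 100.0
  Stage 3: F_3 = 10^(5.27/10) = 3.365, G_3 = 10^(−4.07/10) = 0.3917
Friis cascade:
  F = 1.991 + (1.535 − 1)/0.5023 + (3.365 − 1)/50.23 = 3.102
NF = 10 log₁₀(3.102) = 4.92 dB

4.92 dB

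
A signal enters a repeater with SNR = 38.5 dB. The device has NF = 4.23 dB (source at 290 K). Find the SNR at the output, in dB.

34.27 dB

By definition F = SNR_in/SNR_out, so in dB: SNR_out = SNR_in − NF
SNR_out = 38.5 − 4.23 = 34.27 dB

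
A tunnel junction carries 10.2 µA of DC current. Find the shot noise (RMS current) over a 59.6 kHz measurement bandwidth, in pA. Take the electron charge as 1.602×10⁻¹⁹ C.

I_n = √(2qI·B)
2qI·B = 2 × 1.602×10⁻¹⁹ × 1.02×10⁻⁵ × 5.96×10⁴ = 1.95×10⁻¹⁹ A²
I_n = √(1.95×10⁻¹⁹) = 4.41×10⁻¹⁰ A = 441 pA

441 pA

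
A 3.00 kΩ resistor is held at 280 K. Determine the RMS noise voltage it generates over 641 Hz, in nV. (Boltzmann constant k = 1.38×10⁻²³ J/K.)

172 nV

V_n = √(4kTRB)
4kTRB = 4 × 1.38×10⁻²³ × 280 × 3.00×10³ × 6.41×10² = 2.97×10⁻¹⁴ V²
V_n = √(2.97×10⁻¹⁴) = 1.72×10⁻⁷ V = 172 nV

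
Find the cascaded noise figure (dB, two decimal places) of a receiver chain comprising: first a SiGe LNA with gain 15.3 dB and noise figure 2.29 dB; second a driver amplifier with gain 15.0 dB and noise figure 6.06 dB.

2.51 dB

Convert to linear (a loss of L dB is a gain of −L dB): F_i = 10^(NF_i/10), G_i = 10^(G_i,dB/10)
  Stage 1: F_1 = 10^(2.29/10) = 1.694, G_1 = 10^(15.3/10) = 33.88
  Stage 2: F_2 = 10^(6.06/10) = 4.036, G_2 = 10^(15.0/10) = 31.62
Friis cascade:
  F = 1.694 + (4.036 − 1)/33.88 = 1.784
NF = 10 log₁₀(1.784) = 2.51 dB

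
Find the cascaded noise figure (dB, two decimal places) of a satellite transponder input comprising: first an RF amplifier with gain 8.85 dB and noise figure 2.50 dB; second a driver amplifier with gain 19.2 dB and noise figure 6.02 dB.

3.36 dB

Convert to linear (a loss of L dB is a gain of −L dB): F_i = 10^(NF_i/10), G_i = 10^(G_i,dB/10)
  Stage 1: F_1 = 10^(2.50/10) = 1.778, G_1 = 10^(8.85/10) = 7.674
  Stage 2: F_2 = 10^(6.02/10) = 3.999, G_2 = 10^(19.2/10) = 83.18
Friis cascade:
  F = 1.778 + (3.999 − 1)/7.674 = 2.169
NF = 10 log₁₀(2.169) = 3.36 dB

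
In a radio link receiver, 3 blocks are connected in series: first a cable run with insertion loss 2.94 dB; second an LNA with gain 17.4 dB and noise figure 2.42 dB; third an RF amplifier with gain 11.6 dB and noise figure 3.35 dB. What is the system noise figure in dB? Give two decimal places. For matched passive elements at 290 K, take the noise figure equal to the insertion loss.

5.41 dB

Convert to linear (a loss of L dB is a gain of −L dB): F_i = 10^(NF_i/10), G_i = 10^(G_i,dB/10)
  Stage 1: F_1 = 10^(2.94/10) = 1.968, G_1 = 10^(−2.94/10) = 0.5082
  Stage 2: F_2 = 10^(2.42/10) = 1.746, G_2 = 10^(17.4/10) = 54.95
  Stage 3: F_3 = 10^(3.35/10) = 2.163, G_3 = 10^(11.6/10) = 14.45
Friis cascade:
  F = 1.968 + (1.746 − 1)/0.5082 + (2.163 − 1)/27.93 = 3.477
NF = 10 log₁₀(3.477) = 5.41 dB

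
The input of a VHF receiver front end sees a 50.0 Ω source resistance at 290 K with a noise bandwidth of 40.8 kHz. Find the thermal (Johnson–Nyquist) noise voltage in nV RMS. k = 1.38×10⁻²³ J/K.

181 nV

V_n = √(4kTRB)
4kTRB = 4 × 1.38×10⁻²³ × 290 × 5.00×10¹ × 4.08×10⁴ = 3.27×10⁻¹⁴ V²
V_n = √(3.27×10⁻¹⁴) = 1.81×10⁻⁷ V = 181 nV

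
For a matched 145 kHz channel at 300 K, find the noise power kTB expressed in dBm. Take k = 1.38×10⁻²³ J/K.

−122.2 dBm

P_n = kTB = 1.38×10⁻²³ × 300 × 1.45×10⁵ = 6.00×10⁻¹⁶ W
In dBm: 10 log₁₀(6.00×10⁻¹⁶ / 10⁻³) = −122.2 dBm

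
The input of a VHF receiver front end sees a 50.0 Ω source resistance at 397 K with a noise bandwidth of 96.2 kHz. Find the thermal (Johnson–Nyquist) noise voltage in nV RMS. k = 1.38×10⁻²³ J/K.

325 nV

V_n = √(4kTRB)
4kTRB = 4 × 1.38×10⁻²³ × 397 × 5.00×10¹ × 9.62×10⁴ = 1.05×10⁻¹³ V²
V_n = √(1.05×10⁻¹³) = 3.25×10⁻⁷ V = 325 nV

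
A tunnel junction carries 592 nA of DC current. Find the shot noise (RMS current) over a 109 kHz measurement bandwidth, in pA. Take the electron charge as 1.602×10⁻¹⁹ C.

I_n = √(2qI·B)
2qI·B = 2 × 1.602×10⁻¹⁹ × 5.92×10⁻⁷ × 1.09×10⁵ = 2.07×10⁻²⁰ A²
I_n = √(2.07×10⁻²⁰) = 1.44×10⁻¹⁰ A = 144 pA

144 pA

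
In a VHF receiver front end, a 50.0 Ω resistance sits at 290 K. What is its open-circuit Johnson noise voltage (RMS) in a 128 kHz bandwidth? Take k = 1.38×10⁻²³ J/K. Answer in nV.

V_n = √(4kTRB)
4kTRB = 4 × 1.38×10⁻²³ × 290 × 5.00×10¹ × 1.28×10⁵ = 1.02×10⁻¹³ V²
V_n = √(1.02×10⁻¹³) = 3.20×10⁻⁷ V = 320 nV

320 nV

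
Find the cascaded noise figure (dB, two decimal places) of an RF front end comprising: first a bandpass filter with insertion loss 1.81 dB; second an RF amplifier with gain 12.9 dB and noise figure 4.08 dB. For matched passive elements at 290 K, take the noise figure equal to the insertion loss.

Convert to linear (a loss of L dB is a gain of −L dB): F_i = 10^(NF_i/10), G_i = 10^(G_i,dB/10)
  Stage 1: F_1 = 10^(1.81/10) = 1.517, G_1 = 10^(−1.81/10) = 0.6592
  Stage 2: F_2 = 10^(4.08/10) = 2.559, G_2 = 10^(12.9/10) = 19.50
Friis cascade:
  F = 1.517 + (2.559 − 1)/0.6592 = 3.882
NF = 10 log₁₀(3.882) = 5.89 dB

5.89 dB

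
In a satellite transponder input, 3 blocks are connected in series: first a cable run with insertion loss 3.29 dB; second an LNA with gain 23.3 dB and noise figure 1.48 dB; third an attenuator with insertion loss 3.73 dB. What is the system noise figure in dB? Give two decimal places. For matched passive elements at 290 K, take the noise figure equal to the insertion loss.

Convert to linear (a loss of L dB is a gain of −L dB): F_i = 10^(NF_i/10), G_i = 10^(G_i,dB/10)
  Stage 1: F_1 = 10^(3.29/10) = 2.133, G_1 = 10^(−3.29/10) = 0.4688
  Stage 2: F_2 = 10^(1.48/10) = 1.406, G_2 = 10^(23.3/10) = 213.8
  Stage 3: F_3 = 10^(3.73/10) = 2.360, G_3 = 10^(−3.73/10) = 0.4236
Friis cascade:
  F = 2.133 + (1.406 − 1)/0.4688 + (2.360 − 1)/100.2 = 3.013
NF = 10 log₁₀(3.013) = 4.79 dB

4.79 dB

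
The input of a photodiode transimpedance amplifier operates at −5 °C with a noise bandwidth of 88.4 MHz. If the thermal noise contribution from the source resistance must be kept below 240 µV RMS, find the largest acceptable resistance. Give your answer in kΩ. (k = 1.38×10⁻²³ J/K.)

T = −5 °C + 273.15 = 268.15 K
Johnson–Nyquist: V_n = √(4kTRB) ⇒ R = V_n² / (4kTB)
4kTB = 4 × 1.38×10⁻²³ × 268.15 × 8.84×10⁷ = 1.31×10⁻¹²
R = (2.40×10⁻⁴)² / 1.31×10⁻¹² = 4.40×10⁴ Ω = 44.0 kΩ

44.0 kΩ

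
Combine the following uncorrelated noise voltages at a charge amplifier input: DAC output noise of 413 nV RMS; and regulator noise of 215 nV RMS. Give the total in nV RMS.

Uncorrelated sources add in power (mean-square): V_tot = √(ΣV_i²)
V_tot = √[(4.13×10⁻⁷)² + (2.15×10⁻⁷)²] = 4.66×10⁻⁷ V = 466 nV

466 nV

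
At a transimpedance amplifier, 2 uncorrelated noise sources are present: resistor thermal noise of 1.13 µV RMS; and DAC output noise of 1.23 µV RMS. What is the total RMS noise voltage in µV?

Uncorrelated sources add in power (mean-square): V_tot = √(ΣV_i²)
V_tot = √[(1.13×10⁻⁶)² + (1.23×10⁻⁶)²] = 1.67×10⁻⁶ V = 1.67 µV

1.67 µV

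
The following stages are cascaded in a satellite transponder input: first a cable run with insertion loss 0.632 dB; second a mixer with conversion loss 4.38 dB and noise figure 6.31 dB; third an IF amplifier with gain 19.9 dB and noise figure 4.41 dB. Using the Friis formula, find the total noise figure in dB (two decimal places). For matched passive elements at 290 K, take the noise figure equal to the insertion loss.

Convert to linear (a loss of L dB is a gain of −L dB): F_i = 10^(NF_i/10), G_i = 10^(G_i,dB/10)
  Stage 1: F_1 = 10^(0.632/10) = 1.157, G_1 = 10^(−0.632/10) = 0.8646
  Stage 2: F_2 = 10^(6.31/10) = 4.276, G_2 = 10^(−4.38/10) = 0.3648
  Stage 3: F_3 = 10^(4.41/10) = 2.761, G_3 = 10^(19.9/10) = 97.72
Friis cascade:
  F = 1.157 + (4.276 − 1)/0.8646 + (2.761 − 1)/0.3154 = 10.53
NF = 10 log₁₀(10.53) = 10.22 dB

10.22 dB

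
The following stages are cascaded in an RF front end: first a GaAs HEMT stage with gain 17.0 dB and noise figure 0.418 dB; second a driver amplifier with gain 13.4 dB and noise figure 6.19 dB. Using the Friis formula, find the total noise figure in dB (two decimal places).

Convert to linear (a loss of L dB is a gain of −L dB): F_i = 10^(NF_i/10), G_i = 10^(G_i,dB/10)
  Stage 1: F_1 = 10^(0.418/10) = 1.101, G_1 = 10^(17.0/10) = 50.12
  Stage 2: F_2 = 10^(6.19/10) = 4.159, G_2 = 10^(13.4/10) = 21.88
Friis cascade:
  F = 1.101 + (4.159 − 1)/50.12 = 1.164
NF = 10 log₁₀(1.164) = 0.66 dB

0.66 dB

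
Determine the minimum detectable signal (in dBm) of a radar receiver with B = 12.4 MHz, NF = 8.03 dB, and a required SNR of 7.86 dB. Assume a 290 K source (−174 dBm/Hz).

−87.2 dBm

Sensitivity = −174 + 10 log₁₀(B) + NF + SNR_min
= −174 + 70.93 + 8.03 + 7.86
= −87.18 dBm → −87.2 dBm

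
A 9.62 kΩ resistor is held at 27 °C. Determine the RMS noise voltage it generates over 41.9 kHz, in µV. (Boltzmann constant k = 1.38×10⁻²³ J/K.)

T = 27 °C + 273.15 = 300.15 K
V_n = √(4kTRB)
4kTRB = 4 × 1.38×10⁻²³ × 300.15 × 9.62×10³ × 4.19×10⁴ = 6.68×10⁻¹² V²
V_n = √(6.68×10⁻¹²) = 2.58×10⁻⁶ V = 2.58 µV

2.58 µV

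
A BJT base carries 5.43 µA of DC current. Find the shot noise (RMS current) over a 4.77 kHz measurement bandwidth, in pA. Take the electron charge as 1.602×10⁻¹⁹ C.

91.1 pA

I_n = √(2qI·B)
2qI·B = 2 × 1.602×10⁻¹⁹ × 5.43×10⁻⁶ × 4.77×10³ = 8.30×10⁻²¹ A²
I_n = √(8.30×10⁻²¹) = 9.11×10⁻¹¹ A = 91.1 pA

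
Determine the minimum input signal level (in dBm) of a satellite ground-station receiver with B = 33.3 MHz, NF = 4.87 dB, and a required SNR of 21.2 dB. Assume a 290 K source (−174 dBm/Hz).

−72.7 dBm

Sensitivity = −174 + 10 log₁₀(B) + NF + SNR_min
= −174 + 75.22 + 4.87 + 21.2
= −72.71 dBm → −72.7 dBm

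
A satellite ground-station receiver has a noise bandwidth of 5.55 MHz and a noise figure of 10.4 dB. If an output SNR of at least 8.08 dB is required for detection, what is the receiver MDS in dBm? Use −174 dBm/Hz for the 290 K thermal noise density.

−88.1 dBm

Sensitivity = −174 + 10 log₁₀(B) + NF + SNR_min
= −174 + 67.44 + 10.4 + 8.08
= −88.08 dBm → −88.1 dBm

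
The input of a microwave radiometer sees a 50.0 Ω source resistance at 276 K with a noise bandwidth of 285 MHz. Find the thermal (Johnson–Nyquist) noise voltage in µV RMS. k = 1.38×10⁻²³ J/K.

V_n = √(4kTRB)
4kTRB = 4 × 1.38×10⁻²³ × 276 × 5.00×10¹ × 2.85×10⁸ = 2.17×10⁻¹⁰ V²
V_n = √(2.17×10⁻¹⁰) = 1.47×10⁻⁵ V = 14.7 µV

14.7 µV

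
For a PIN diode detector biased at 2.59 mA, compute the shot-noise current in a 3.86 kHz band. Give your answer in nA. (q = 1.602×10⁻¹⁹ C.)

I_n = √(2qI·B)
2qI·B = 2 × 1.602×10⁻¹⁹ × 2.59×10⁻³ × 3.86×10³ = 3.20×10⁻¹⁸ A²
I_n = √(3.20×10⁻¹⁸) = 1.79×10⁻⁹ A = 1.79 nA

1.79 nA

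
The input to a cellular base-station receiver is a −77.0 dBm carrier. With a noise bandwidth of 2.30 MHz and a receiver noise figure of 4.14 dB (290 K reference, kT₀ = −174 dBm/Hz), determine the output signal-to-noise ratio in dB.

Noise floor: N = −174 + 10 log₁₀(B) + NF
10 log₁₀(2.30×10⁶) = 63.62 dB
N = −174 + 63.62 + 4.14 = −106.24 dBm
SNR = P_sig − N = −77.0 − (−106.24) = 29.24 dB → 29.2 dB

29.2 dB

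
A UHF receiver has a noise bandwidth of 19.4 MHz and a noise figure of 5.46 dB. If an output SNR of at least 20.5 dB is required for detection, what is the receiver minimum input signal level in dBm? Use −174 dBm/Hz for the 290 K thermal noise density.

Sensitivity = −174 + 10 log₁₀(B) + NF + SNR_min
= −174 + 72.88 + 5.46 + 20.5
= −75.16 dBm → −75.2 dBm

−75.2 dBm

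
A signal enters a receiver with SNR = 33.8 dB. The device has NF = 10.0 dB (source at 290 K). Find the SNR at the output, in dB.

By definition F = SNR_in/SNR_out, so in dB: SNR_out = SNR_in − NF
SNR_out = 33.8 − 10.0 = 23.8 dB

23.8 dB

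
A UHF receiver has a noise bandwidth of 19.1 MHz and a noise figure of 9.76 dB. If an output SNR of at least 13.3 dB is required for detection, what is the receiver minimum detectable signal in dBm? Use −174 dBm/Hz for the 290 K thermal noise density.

−78.1 dBm

Sensitivity = −174 + 10 log₁₀(B) + NF + SNR_min
= −174 + 72.81 + 9.76 + 13.3
= −78.13 dBm → −78.1 dBm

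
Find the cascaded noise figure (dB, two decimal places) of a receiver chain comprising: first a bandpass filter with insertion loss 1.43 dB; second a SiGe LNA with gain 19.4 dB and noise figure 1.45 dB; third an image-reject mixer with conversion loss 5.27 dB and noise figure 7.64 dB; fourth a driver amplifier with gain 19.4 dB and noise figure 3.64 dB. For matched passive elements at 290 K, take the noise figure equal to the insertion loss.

Convert to linear (a loss of L dB is a gain of −L dB): F_i = 10^(NF_i/10), G_i = 10^(G_i,dB/10)
  Stage 1: F_1 = 10^(1.43/10) = 1.390, G_1 = 10^(−1.43/10) = 0.7194
  Stage 2: F_2 = 10^(1.45/10) = 1.396, G_2 = 10^(19.4/10) = 87.10
  Stage 3: F_3 = 10^(7.64/10) = 5.808, G_3 = 10^(−5.27/10) = 0.2972
  Stage 4: F_4 = 10^(3.64/10) = 2.312, G_4 = 10^(19.4/10) = 87.10
Friis cascade:
  F = 1.390 + (1.396 − 1)/0.7194 + (5.808 − 1)/62.66 + (2.312 − 1)/18.62 = 2.088
NF = 10 log₁₀(2.088) = 3.20 dB

3.20 dB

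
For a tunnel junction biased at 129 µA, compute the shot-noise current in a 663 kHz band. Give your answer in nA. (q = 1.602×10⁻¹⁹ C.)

I_n = √(2qI·B)
2qI·B = 2 × 1.602×10⁻¹⁹ × 1.29×10⁻⁴ × 6.63×10⁵ = 2.74×10⁻¹⁷ A²
I_n = √(2.74×10⁻¹⁷) = 5.23×10⁻⁹ A = 5.23 nA

5.23 nA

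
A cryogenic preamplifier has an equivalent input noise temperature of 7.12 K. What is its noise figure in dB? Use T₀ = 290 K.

0.105 dB

F = 1 + T_e/T₀ = 1 + 7.12/290 = 1.02455
NF = 10 log₁₀(1.02455) = 0.105 dB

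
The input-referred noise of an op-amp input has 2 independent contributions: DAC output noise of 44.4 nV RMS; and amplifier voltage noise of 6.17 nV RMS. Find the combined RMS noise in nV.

Uncorrelated sources add in power (mean-square): V_tot = √(ΣV_i²)
V_tot = √[(4.44×10⁻⁸)² + (6.17×10⁻⁹)²] = 4.48×10⁻⁸ V = 44.8 nV

44.8 nV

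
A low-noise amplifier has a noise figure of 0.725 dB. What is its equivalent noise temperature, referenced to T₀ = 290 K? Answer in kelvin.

F = 10^(0.725/10) = 1.18168
T_e = (F − 1)·T₀ = (1.18168 − 1) × 290 = 52.7 K

52.7 K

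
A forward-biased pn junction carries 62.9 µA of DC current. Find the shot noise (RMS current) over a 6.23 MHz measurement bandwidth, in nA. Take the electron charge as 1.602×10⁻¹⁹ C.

I_n = √(2qI·B)
2qI·B = 2 × 1.602×10⁻¹⁹ × 6.29×10⁻⁵ × 6.23×10⁶ = 1.26×10⁻¹⁶ A²
I_n = √(1.26×10⁻¹⁶) = 1.12×10⁻⁸ A = 11.2 nA

11.2 nA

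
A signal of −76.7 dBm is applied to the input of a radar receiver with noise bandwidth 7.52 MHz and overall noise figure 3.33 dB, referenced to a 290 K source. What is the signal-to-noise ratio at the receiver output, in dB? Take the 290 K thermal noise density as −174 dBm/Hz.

Noise floor: N = −174 + 10 log₁₀(B) + NF
10 log₁₀(7.52×10⁶) = 68.76 dB
N = −174 + 68.76 + 3.33 = −101.91 dBm
SNR = P_sig − N = −76.7 − (−101.91) = 25.21 dB → 25.2 dB

25.2 dB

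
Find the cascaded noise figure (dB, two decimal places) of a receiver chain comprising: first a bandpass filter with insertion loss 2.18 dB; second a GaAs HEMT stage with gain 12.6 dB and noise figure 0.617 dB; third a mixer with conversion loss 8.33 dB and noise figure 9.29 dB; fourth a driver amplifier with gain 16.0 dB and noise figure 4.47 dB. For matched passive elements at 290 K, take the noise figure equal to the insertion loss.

Convert to linear (a loss of L dB is a gain of −L dB): F_i = 10^(NF_i/10), G_i = 10^(G_i,dB/10)
  Stage 1: F_1 = 10^(2.18/10) = 1.652, G_1 = 10^(−2.18/10) = 0.6053
  Stage 2: F_2 = 10^(0.617/10) = 1.153, G_2 = 10^(12.6/10) = 18.20
  Stage 3: F_3 = 10^(9.29/10) = 8.492, G_3 = 10^(−8.33/10) = 0.1469
  Stage 4: F_4 = 10^(4.47/10) = 2.799, G_4 = 10^(16.0/10) = 39.81
Friis cascade:
  F = 1.652 + (1.153 − 1)/0.6053 + (8.492 − 1)/11.02 + (2.799 − 1)/1.618 = 3.696
NF = 10 log₁₀(3.696) = 5.68 dB

5.68 dB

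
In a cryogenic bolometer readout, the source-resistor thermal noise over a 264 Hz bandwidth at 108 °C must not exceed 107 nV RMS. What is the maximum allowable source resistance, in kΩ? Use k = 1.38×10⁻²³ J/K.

2.06 kΩ

T = 108 °C + 273.15 = 381.15 K
Johnson–Nyquist: V_n = √(4kTRB) ⇒ R = V_n² / (4kTB)
4kTB = 4 × 1.38×10⁻²³ × 381.15 × 2.64×10² = 5.55×10⁻¹⁸
R = (1.07×10⁻⁷)² / 5.55×10⁻¹⁸ = 2.06×10³ Ω = 2.06 kΩ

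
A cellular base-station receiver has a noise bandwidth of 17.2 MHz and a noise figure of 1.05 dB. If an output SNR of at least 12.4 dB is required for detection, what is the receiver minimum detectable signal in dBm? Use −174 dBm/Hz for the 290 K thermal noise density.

Sensitivity = −174 + 10 log₁₀(B) + NF + SNR_min
= −174 + 72.36 + 1.05 + 12.4
= −88.19 dBm → −88.2 dBm

−88.2 dBm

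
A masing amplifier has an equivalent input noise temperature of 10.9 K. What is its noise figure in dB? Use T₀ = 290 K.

0.160 dB

F = 1 + T_e/T₀ = 1 + 10.9/290 = 1.03759
NF = 10 log₁₀(1.03759) = 0.160 dB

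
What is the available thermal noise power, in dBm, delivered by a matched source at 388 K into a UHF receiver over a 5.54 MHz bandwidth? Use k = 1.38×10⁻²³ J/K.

−105.3 dBm

P_n = kTB = 1.38×10⁻²³ × 388 × 5.54×10⁶ = 2.97×10⁻¹⁴ W
In dBm: 10 log₁₀(2.97×10⁻¹⁴ / 10⁻³) = −105.3 dBm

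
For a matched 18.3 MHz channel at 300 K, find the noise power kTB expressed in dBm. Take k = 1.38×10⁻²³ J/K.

P_n = kTB = 1.38×10⁻²³ × 300 × 1.83×10⁷ = 7.58×10⁻¹⁴ W
In dBm: 10 log₁₀(7.58×10⁻¹⁴ / 10⁻³) = −101.2 dBm

−101.2 dBm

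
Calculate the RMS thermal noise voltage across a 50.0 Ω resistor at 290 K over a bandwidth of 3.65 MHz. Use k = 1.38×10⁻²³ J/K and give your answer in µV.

V_n = √(4kTRB)
4kTRB = 4 × 1.38×10⁻²³ × 290 × 5.00×10¹ × 3.65×10⁶ = 2.92×10⁻¹² V²
V_n = √(2.92×10⁻¹²) = 1.71×10⁻⁶ V = 1.71 µV

1.71 µV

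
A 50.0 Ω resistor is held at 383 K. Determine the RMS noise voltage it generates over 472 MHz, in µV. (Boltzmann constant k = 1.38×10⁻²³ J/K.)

22.3 µV

V_n = √(4kTRB)
4kTRB = 4 × 1.38×10⁻²³ × 383 × 5.00×10¹ × 4.72×10⁸ = 4.99×10⁻¹⁰ V²
V_n = √(4.99×10⁻¹⁰) = 2.23×10⁻⁵ V = 22.3 µV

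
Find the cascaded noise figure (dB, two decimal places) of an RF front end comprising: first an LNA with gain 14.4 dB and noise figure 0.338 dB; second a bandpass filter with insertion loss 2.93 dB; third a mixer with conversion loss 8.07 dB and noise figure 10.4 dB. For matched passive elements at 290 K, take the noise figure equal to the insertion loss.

Convert to linear (a loss of L dB is a gain of −L dB): F_i = 10^(NF_i/10), G_i = 10^(G_i,dB/10)
  Stage 1: F_1 = 10^(0.338/10) = 1.081, G_1 = 10^(14.4/10) = 27.54
  Stage 2: F_2 = 10^(2.93/10) = 1.963, G_2 = 10^(−2.93/10) = 0.5093
  Stage 3: F_3 = 10^(10.4/10) = 10.96, G_3 = 10^(−8.07/10) = 0.1560
Friis cascade:
  F = 1.081 + (1.963 − 1)/27.54 + (10.96 − 1)/14.03 = 1.826
NF = 10 log₁₀(1.826) = 2.62 dB

2.62 dB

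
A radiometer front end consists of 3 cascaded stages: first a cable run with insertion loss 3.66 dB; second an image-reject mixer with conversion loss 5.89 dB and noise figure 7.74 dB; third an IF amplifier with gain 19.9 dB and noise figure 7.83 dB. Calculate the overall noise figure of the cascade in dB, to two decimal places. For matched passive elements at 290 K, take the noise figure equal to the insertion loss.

17.74 dB

Convert to linear (a loss of L dB is a gain of −L dB): F_i = 10^(NF_i/10), G_i = 10^(G_i,dB/10)
  Stage 1: F_1 = 10^(3.66/10) = 2.323, G_1 = 10^(−3.66/10) = 0.4305
  Stage 2: F_2 = 10^(7.74/10) = 5.943, G_2 = 10^(−5.89/10) = 0.2576
  Stage 3: F_3 = 10^(7.83/10) = 6.067, G_3 = 10^(19.9/10) = 97.72
Friis cascade:
  F = 2.323 + (5.943 − 1)/0.4305 + (6.067 − 1)/0.1109 = 59.49
NF = 10 log₁₀(59.49) = 17.74 dB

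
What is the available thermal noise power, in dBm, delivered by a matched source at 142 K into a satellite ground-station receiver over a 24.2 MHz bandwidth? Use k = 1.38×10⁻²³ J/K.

−103.2 dBm

P_n = kTB = 1.38×10⁻²³ × 142 × 2.42×10⁷ = 4.74×10⁻¹⁴ W
In dBm: 10 log₁₀(4.74×10⁻¹⁴ / 10⁻³) = −103.2 dBm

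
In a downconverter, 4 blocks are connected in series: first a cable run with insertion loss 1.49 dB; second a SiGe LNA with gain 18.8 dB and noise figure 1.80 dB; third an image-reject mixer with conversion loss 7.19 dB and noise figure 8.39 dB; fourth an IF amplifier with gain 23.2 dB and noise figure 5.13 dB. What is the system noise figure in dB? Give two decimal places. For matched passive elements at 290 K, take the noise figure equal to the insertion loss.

Convert to linear (a loss of L dB is a gain of −L dB): F_i = 10^(NF_i/10), G_i = 10^(G_i,dB/10)
  Stage 1: F_1 = 10^(1.49/10) = 1.409, G_1 = 10^(−1.49/10) = 0.7096
  Stage 2: F_2 = 10^(1.80/10) = 1.514, G_2 = 10^(18.8/10) = 75.86
  Stage 3: F_3 = 10^(8.39/10) = 6.902, G_3 = 10^(−7.19/10) = 0.1910
  Stage 4: F_4 = 10^(5.13/10) = 3.258, G_4 = 10^(23.2/10) = 208.9
Friis cascade:
  F = 1.409 + (1.514 − 1)/0.7096 + (6.902 − 1)/53.83 + (3.258 − 1)/10.28 = 2.462
NF = 10 log₁₀(2.462) = 3.91 dB

3.91 dB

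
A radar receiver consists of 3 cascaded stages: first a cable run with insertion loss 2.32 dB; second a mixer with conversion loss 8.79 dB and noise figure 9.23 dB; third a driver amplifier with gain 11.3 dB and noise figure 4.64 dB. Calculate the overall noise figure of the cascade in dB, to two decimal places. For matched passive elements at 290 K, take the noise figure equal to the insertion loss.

15.91 dB

Convert to linear (a loss of L dB is a gain of −L dB): F_i = 10^(NF_i/10), G_i = 10^(G_i,dB/10)
  Stage 1: F_1 = 10^(2.32/10) = 1.706, G_1 = 10^(−2.32/10) = 0.5861
  Stage 2: F_2 = 10^(9.23/10) = 8.375, G_2 = 10^(−8.79/10) = 0.1321
  Stage 3: F_3 = 10^(4.64/10) = 2.911, G_3 = 10^(11.3/10) = 13.49
Friis cascade:
  F = 1.706 + (8.375 − 1)/0.5861 + (2.911 − 1)/0.07745 = 38.96
NF = 10 log₁₀(38.96) = 15.91 dB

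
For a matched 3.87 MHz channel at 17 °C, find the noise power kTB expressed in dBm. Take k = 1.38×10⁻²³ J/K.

−108.1 dBm

T = 17 °C + 273.15 = 290.15 K
P_n = kTB = 1.38×10⁻²³ × 290.15 × 3.87×10⁶ = 1.55×10⁻¹⁴ W
In dBm: 10 log₁₀(1.55×10⁻¹⁴ / 10⁻³) = −108.1 dBm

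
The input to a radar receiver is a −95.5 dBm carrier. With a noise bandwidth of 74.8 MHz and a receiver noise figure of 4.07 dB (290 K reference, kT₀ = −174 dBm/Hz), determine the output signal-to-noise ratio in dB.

−4.3 dB

Noise floor: N = −174 + 10 log₁₀(B) + NF
10 log₁₀(7.48×10⁷) = 78.74 dB
N = −174 + 78.74 + 4.07 = −91.19 dBm
SNR = P_sig − N = −95.5 − (−91.19) = −4.31 dB → −4.3 dB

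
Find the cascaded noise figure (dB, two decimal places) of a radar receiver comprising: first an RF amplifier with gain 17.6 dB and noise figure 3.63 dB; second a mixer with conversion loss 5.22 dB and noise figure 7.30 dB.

Convert to linear (a loss of L dB is a gain of −L dB): F_i = 10^(NF_i/10), G_i = 10^(G_i,dB/10)
  Stage 1: F_1 = 10^(3.63/10) = 2.307, G_1 = 10^(17.6/10) = 57.54
  Stage 2: F_2 = 10^(7.30/10) = 5.370, G_2 = 10^(−5.22/10) = 0.3006
Friis cascade:
  F = 2.307 + (5.370 − 1)/57.54 = 2.383
NF = 10 log₁₀(2.383) = 3.77 dB

3.77 dB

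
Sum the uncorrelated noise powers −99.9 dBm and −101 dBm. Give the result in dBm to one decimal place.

−97.4 dBm

Convert to linear, add, convert back:
P₁ = 1.02×10⁻¹³ W, P₂ = 7.94×10⁻¹⁴ W
P_tot = 1.82×10⁻¹³ W → 10 log₁₀(P_tot / 10⁻³) = −97.4 dBm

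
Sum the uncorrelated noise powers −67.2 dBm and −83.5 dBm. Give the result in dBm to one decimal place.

Convert to linear, add, convert back:
P₁ = 1.91×10⁻¹⁰ W, P₂ = 4.47×10⁻¹² W
P_tot = 1.95×10⁻¹⁰ W → 10 log₁₀(P_tot / 10⁻³) = −67.1 dBm

−67.1 dBm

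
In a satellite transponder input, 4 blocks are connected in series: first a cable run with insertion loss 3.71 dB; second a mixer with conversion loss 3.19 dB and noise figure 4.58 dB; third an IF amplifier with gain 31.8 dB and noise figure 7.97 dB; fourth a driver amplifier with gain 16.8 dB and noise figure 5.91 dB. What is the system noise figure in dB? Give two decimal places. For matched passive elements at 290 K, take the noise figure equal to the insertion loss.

Convert to linear (a loss of L dB is a gain of −L dB): F_i = 10^(NF_i/10), G_i = 10^(G_i,dB/10)
  Stage 1: F_1 = 10^(3.71/10) = 2.350, G_1 = 10^(−3.71/10) = 0.4256
  Stage 2: F_2 = 10^(4.58/10) = 2.871, G_2 = 10^(−3.19/10) = 0.4797
  Stage 3: F_3 = 10^(7.97/10) = 6.266, G_3 = 10^(31.8/10) = 1514
  Stage 4: F_4 = 10^(5.91/10) = 3.899, G_4 = 10^(16.8/10) = 47.86
Friis cascade:
  F = 2.350 + (2.871 − 1)/0.4256 + (6.266 − 1)/0.2042 + (3.899 − 1)/309.0 = 32.55
NF = 10 log₁₀(32.55) = 15.13 dB

15.13 dB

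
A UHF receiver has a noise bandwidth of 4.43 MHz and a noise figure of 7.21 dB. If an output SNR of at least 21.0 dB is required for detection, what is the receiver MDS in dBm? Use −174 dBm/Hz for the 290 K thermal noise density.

Sensitivity = −174 + 10 log₁₀(B) + NF + SNR_min
= −174 + 66.46 + 7.21 + 21.0
= −79.33 dBm → −79.3 dBm

−79.3 dBm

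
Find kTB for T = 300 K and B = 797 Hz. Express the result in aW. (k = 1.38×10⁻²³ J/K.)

P_n = kTB = 1.38×10⁻²³ × 300 × 7.97×10² = 3.30×10⁻¹⁸ W = 3.30 aW

3.30 aW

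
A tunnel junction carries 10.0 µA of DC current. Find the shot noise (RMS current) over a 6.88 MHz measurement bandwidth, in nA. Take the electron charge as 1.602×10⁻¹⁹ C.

4.70 nA

I_n = √(2qI·B)
2qI·B = 2 × 1.602×10⁻¹⁹ × 1.00×10⁻⁵ × 6.88×10⁶ = 2.20×10⁻¹⁷ A²
I_n = √(2.20×10⁻¹⁷) = 4.70×10⁻⁹ A = 4.70 nA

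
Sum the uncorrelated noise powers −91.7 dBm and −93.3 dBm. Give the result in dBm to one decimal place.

Convert to linear, add, convert back:
P₁ = 6.76×10⁻¹³ W, P₂ = 4.68×10⁻¹³ W
P_tot = 1.14×10⁻¹² W → 10 log₁₀(P_tot / 10⁻³) = −89.4 dBm

−89.4 dBm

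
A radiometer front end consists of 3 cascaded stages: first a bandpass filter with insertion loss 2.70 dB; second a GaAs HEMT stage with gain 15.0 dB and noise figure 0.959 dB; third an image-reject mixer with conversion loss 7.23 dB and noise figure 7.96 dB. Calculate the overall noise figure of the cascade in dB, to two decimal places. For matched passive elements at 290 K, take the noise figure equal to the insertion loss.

Convert to linear (a loss of L dB is a gain of −L dB): F_i = 10^(NF_i/10), G_i = 10^(G_i,dB/10)
  Stage 1: F_1 = 10^(2.70/10) = 1.862, G_1 = 10^(−2.70/10) = 0.5370
  Stage 2: F_2 = 10^(0.959/10) = 1.247, G_2 = 10^(15.0/10) = 31.62
  Stage 3: F_3 = 10^(7.96/10) = 6.252, G_3 = 10^(−7.23/10) = 0.1892
Friis cascade:
  F = 1.862 + (1.247 − 1)/0.5370 + (6.252 − 1)/16.98 = 2.631
NF = 10 log₁₀(2.631) = 4.20 dB

4.20 dB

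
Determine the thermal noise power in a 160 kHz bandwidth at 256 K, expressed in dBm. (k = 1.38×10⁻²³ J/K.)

P_n = kTB = 1.38×10⁻²³ × 256 × 1.60×10⁵ = 5.65×10⁻¹⁶ W
In dBm: 10 log₁₀(5.65×10⁻¹⁶ / 10⁻³) = −122.5 dBm

−122.5 dBm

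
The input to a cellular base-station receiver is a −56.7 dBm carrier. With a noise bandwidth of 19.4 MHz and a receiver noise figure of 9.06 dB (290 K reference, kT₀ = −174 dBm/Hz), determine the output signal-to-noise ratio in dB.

35.4 dB

Noise floor: N = −174 + 10 log₁₀(B) + NF
10 log₁₀(1.94×10⁷) = 72.88 dB
N = −174 + 72.88 + 9.06 = −92.06 dBm
SNR = P_sig − N = −56.7 − (−92.06) = 35.36 dB → 35.4 dB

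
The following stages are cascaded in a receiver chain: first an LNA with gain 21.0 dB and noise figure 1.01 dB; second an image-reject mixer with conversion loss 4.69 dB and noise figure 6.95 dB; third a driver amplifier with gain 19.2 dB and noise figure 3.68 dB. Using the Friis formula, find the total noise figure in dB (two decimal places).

Convert to linear (a loss of L dB is a gain of −L dB): F_i = 10^(NF_i/10), G_i = 10^(G_i,dB/10)
  Stage 1: F_1 = 10^(1.01/10) = 1.262, G_1 = 10^(21.0/10) = 125.9
  Stage 2: F_2 = 10^(6.95/10) = 4.955, G_2 = 10^(−4.69/10) = 0.3396
  Stage 3: F_3 = 10^(3.68/10) = 2.333, G_3 = 10^(19.2/10) = 83.18
Friis cascade:
  F = 1.262 + (4.955 − 1)/125.9 + (2.333 − 1)/42.76 = 1.324
NF = 10 log₁₀(1.324) = 1.22 dB

1.22 dB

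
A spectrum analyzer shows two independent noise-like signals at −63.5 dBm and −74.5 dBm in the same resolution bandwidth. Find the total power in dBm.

−63.2 dBm

Convert to linear, add, convert back:
P₁ = 4.47×10⁻¹⁰ W, P₂ = 3.55×10⁻¹¹ W
P_tot = 4.82×10⁻¹⁰ W → 10 log₁₀(P_tot / 10⁻³) = −63.2 dBm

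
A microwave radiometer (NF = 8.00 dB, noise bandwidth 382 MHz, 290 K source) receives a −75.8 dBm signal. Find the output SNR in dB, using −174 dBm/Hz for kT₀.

4.4 dB

Noise floor: N = −174 + 10 log₁₀(B) + NF
10 log₁₀(3.82×10⁸) = 85.82 dB
N = −174 + 85.82 + 8.00 = −80.18 dBm
SNR = P_sig − N = −75.8 − (−80.18) = 4.38 dB → 4.4 dB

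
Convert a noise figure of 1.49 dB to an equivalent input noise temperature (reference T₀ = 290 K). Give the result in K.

F = 10^(1.49/10) = 1.40929
T_e = (F − 1)·T₀ = (1.40929 − 1) × 290 = 119 K

119 K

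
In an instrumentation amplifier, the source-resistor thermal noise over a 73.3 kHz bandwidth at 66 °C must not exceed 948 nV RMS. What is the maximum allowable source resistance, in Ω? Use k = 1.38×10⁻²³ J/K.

655 Ω

T = 66 °C + 273.15 = 339.15 K
Johnson–Nyquist: V_n = √(4kTRB) ⇒ R = V_n² / (4kTB)
4kTB = 4 × 1.38×10⁻²³ × 339.15 × 7.33×10⁴ = 1.37×10⁻¹⁵
R = (9.48×10⁻⁷)² / 1.37×10⁻¹⁵ = 6.55×10² Ω = 655 Ω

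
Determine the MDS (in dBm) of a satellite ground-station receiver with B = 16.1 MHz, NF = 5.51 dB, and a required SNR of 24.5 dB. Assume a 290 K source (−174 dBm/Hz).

−71.9 dBm

Sensitivity = −174 + 10 log₁₀(B) + NF + SNR_min
= −174 + 72.07 + 5.51 + 24.5
= −71.92 dBm → −71.9 dBm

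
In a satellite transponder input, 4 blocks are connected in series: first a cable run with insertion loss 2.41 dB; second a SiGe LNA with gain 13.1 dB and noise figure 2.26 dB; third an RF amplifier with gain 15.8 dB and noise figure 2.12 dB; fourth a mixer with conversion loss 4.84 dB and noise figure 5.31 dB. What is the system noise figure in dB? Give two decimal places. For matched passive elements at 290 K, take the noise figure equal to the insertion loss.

Convert to linear (a loss of L dB is a gain of −L dB): F_i = 10^(NF_i/10), G_i = 10^(G_i,dB/10)
  Stage 1: F_1 = 10^(2.41/10) = 1.742, G_1 = 10^(−2.41/10) = 0.5741
  Stage 2: F_2 = 10^(2.26/10) = 1.683, G_2 = 10^(13.1/10) = 20.42
  Stage 3: F_3 = 10^(2.12/10) = 1.629, G_3 = 10^(15.8/10) = 38.02
  Stage 4: F_4 = 10^(5.31/10) = 3.396, G_4 = 10^(−4.84/10) = 0.3281
Friis cascade:
  F = 1.742 + (1.683 − 1)/0.5741 + (1.629 − 1)/11.72 + (3.396 − 1)/445.7 = 2.990
NF = 10 log₁₀(2.990) = 4.76 dB

4.76 dB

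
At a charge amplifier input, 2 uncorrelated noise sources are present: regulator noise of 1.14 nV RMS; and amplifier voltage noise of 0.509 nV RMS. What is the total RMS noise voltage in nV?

1.25 nV

Uncorrelated sources add in power (mean-square): V_tot = √(ΣV_i²)
V_tot = √[(1.14×10⁻⁹)² + (5.09×10⁻¹⁰)²] = 1.25×10⁻⁹ V = 1.25 nV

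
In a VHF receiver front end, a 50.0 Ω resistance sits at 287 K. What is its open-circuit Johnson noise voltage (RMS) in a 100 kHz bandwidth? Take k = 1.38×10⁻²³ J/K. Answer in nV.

281 nV

V_n = √(4kTRB)
4kTRB = 4 × 1.38×10⁻²³ × 287 × 5.00×10¹ × 1.00×10⁵ = 7.92×10⁻¹⁴ V²
V_n = √(7.92×10⁻¹⁴) = 2.81×10⁻⁷ V = 281 nV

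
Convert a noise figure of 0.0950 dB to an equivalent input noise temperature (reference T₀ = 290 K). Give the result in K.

6.41 K

F = 10^(0.0950/10) = 1.02212
T_e = (F − 1)·T₀ = (1.02212 − 1) × 290 = 6.41 K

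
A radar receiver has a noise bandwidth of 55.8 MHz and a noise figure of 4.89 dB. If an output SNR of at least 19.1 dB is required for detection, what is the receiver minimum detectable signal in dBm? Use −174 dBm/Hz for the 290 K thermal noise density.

Sensitivity = −174 + 10 log₁₀(B) + NF + SNR_min
= −174 + 77.47 + 4.89 + 19.1
= −72.54 dBm → −72.5 dBm

−72.5 dBm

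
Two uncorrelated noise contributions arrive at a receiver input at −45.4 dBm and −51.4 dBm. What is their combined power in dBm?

Convert to linear, add, convert back:
P₁ = 2.88×10⁻⁸ W, P₂ = 7.24×10⁻⁹ W
P_tot = 3.61×10⁻⁸ W → 10 log₁₀(P_tot / 10⁻³) = −44.4 dBm

−44.4 dBm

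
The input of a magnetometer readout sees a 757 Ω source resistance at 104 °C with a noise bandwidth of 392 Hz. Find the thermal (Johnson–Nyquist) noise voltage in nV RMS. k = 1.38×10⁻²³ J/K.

78.6 nV

T = 104 °C + 273.15 = 377.15 K
V_n = √(4kTRB)
4kTRB = 4 × 1.38×10⁻²³ × 377.15 × 7.57×10² × 3.92×10² = 6.18×10⁻¹⁵ V²
V_n = √(6.18×10⁻¹⁵) = 7.86×10⁻⁸ V = 78.6 nV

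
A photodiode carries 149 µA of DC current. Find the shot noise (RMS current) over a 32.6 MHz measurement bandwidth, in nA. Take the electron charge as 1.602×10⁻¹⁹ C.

39.5 nA

I_n = √(2qI·B)
2qI·B = 2 × 1.602×10⁻¹⁹ × 1.49×10⁻⁴ × 3.26×10⁷ = 1.56×10⁻¹⁵ A²
I_n = √(1.56×10⁻¹⁵) = 3.95×10⁻⁸ A = 39.5 nA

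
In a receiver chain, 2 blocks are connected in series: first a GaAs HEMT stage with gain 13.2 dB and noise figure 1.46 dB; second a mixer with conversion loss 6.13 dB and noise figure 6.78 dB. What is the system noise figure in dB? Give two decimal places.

1.99 dB

Convert to linear (a loss of L dB is a gain of −L dB): F_i = 10^(NF_i/10), G_i = 10^(G_i,dB/10)
  Stage 1: F_1 = 10^(1.46/10) = 1.400, G_1 = 10^(13.2/10) = 20.89
  Stage 2: F_2 = 10^(6.78/10) = 4.764, G_2 = 10^(−6.13/10) = 0.2438
Friis cascade:
  F = 1.400 + (4.764 − 1)/20.89 = 1.580
NF = 10 log₁₀(1.580) = 1.99 dB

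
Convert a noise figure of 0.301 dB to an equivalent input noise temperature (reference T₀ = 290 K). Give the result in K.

20.8 K

F = 10^(0.301/10) = 1.07177
T_e = (F − 1)·T₀ = (1.07177 − 1) × 290 = 20.8 K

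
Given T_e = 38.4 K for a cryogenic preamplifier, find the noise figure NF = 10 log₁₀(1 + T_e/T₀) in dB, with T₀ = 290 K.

F = 1 + T_e/T₀ = 1 + 38.4/290 = 1.13241
NF = 10 log₁₀(1.13241) = 0.540 dB

0.540 dB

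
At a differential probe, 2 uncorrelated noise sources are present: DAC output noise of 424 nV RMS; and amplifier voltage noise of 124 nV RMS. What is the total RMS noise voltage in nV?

Uncorrelated sources add in power (mean-square): V_tot = √(ΣV_i²)
V_tot = √[(4.24×10⁻⁷)² + (1.24×10⁻⁷)²] = 4.42×10⁻⁷ V = 442 nV

442 nV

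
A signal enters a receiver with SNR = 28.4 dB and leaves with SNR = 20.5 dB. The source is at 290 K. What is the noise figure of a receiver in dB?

NF (dB) = SNR_in(dB) − SNR_out(dB) when the source is at T₀
NF = 28.4 − 20.5 = 7.9 dB

7.9 dB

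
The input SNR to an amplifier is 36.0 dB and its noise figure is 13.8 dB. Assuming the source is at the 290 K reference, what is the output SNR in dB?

22.2 dB

By definition F = SNR_in/SNR_out, so in dB: SNR_out = SNR_in − NF
SNR_out = 36.0 − 13.8 = 22.2 dB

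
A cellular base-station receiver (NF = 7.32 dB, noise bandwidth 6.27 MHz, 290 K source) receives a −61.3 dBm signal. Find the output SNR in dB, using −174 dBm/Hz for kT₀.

37.4 dB

Noise floor: N = −174 + 10 log₁₀(B) + NF
10 log₁₀(6.27×10⁶) = 67.97 dB
N = −174 + 67.97 + 7.32 = −98.71 dBm
SNR = P_sig − N = −61.3 − (−98.71) = 37.41 dB → 37.4 dB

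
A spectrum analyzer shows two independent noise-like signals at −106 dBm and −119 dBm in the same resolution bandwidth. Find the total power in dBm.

Convert to linear, add, convert back:
P₁ = 2.51×10⁻¹⁴ W, P₂ = 1.26×10⁻¹⁵ W
P_tot = 2.64×10⁻¹⁴ W → 10 log₁₀(P_tot / 10⁻³) = −105.8 dBm

−105.8 dBm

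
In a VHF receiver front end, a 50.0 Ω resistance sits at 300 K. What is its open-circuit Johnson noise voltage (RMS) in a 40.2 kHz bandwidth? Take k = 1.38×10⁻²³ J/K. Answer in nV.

V_n = √(4kTRB)
4kTRB = 4 × 1.38×10⁻²³ × 300 × 5.00×10¹ × 4.02×10⁴ = 3.33×10⁻¹⁴ V²
V_n = √(3.33×10⁻¹⁴) = 1.82×10⁻⁷ V = 182 nV

182 nV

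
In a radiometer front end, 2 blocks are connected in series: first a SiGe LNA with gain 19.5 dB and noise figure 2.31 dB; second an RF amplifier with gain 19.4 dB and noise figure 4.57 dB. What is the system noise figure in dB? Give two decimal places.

Convert to linear (a loss of L dB is a gain of −L dB): F_i = 10^(NF_i/10), G_i = 10^(G_i,dB/10)
  Stage 1: F_1 = 10^(2.31/10) = 1.702, G_1 = 10^(19.5/10) = 89.13
  Stage 2: F_2 = 10^(4.57/10) = 2.864, G_2 = 10^(19.4/10) = 87.10
Friis cascade:
  F = 1.702 + (2.864 − 1)/89.13 = 1.723
NF = 10 log₁₀(1.723) = 2.36 dB

2.36 dB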